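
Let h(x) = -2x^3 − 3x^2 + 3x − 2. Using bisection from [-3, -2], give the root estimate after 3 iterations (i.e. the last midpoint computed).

-2.375

h(-2.5) = 3 > 0, so the root lies in [-2.5, -2]
h(-2.25) = -1.15625 < 0, so the root lies in [-2.5, -2.25]
h(-2.375) = 0.746094 > 0, so the root lies in [-2.375, -2.25]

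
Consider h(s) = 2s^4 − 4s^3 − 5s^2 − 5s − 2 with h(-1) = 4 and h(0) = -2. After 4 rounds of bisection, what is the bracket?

midpoint -0.5: h = -0.125 < 0 → [-1, -0.5]
midpoint -0.75: h = 1.257812 > 0 → [-0.75, -0.5]
midpoint -0.625: h = 0.453613 > 0 → [-0.625, -0.5]
midpoint -0.5625: h = 0.1426 > 0 → [-0.5625, -0.5]

[-0.5625, -0.5]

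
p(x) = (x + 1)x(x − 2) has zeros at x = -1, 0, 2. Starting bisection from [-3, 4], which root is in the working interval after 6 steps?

2

midpoint 0.5: p = -1.125 < 0 → [0.5, 4]
midpoint 2.25: p = 1.828125 > 0 → [0.5, 2.25]
midpoint 1.375: p = -2.041016 < 0 → [1.375, 2.25]
midpoint 1.8125: p = -0.9558 < 0 → [1.8125, 2.25]
midpoint 2.03125: p = 0.1924 > 0 → [1.8125, 2.03125]
midpoint 1.921875: p = -0.4387 < 0 → [1.921875, 2.03125]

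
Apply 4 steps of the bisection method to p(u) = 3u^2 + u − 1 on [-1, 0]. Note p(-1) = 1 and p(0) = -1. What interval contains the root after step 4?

p(-0.5) = -0.75 < 0, so the root lies in [-1, -0.5]
p(-0.75) = -0.0625 < 0, so the root lies in [-1, -0.75]
p(-0.875) = 0.421875 > 0, so the root lies in [-0.875, -0.75]
p(-0.8125) = 0.168 > 0, so the root lies in [-0.8125, -0.75]

[-0.8125, -0.75]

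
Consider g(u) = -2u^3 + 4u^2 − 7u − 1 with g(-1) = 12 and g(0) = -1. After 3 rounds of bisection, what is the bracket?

midpoint -0.5: g = 3.75 > 0 → [-0.5, 0]
midpoint -0.25: g = 1.03125 > 0 → [-0.25, 0]
midpoint -0.125: g = -0.058594 < 0 → [-0.25, -0.125]

[-0.25, -0.125]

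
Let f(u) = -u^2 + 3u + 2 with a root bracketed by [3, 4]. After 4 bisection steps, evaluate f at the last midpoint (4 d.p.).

m = 3.5, f(m) = 0.25 (+); new bracket [3.5, 4]
m = 3.75, f(m) = -0.8125 (−); new bracket [3.5, 3.75]
m = 3.625, f(m) = -0.265625 (−); new bracket [3.5, 3.625]
m = 3.5625, f(m) = -0.0039 (−); new bracket [3.5, 3.5625]

-0.0039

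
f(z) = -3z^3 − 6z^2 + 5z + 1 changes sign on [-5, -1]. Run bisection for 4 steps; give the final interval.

[-2.75, -2.5]

m = -3, f(m) = 13 (+); new bracket [-3, -1]
m = -2, f(m) = -9 (−); new bracket [-3, -2]
m = -2.5, f(m) = -2.125 (−); new bracket [-3, -2.5]
m = -2.75, f(m) = 4.2656 (+); new bracket [-2.75, -2.5]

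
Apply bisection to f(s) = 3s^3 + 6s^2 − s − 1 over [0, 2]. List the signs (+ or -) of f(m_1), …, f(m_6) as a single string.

m = 1, f(m) = 7 (+); new bracket [0, 1]
m = 0.5, f(m) = 0.375 (+); new bracket [0, 0.5]
m = 0.25, f(m) = -0.828125 (−); new bracket [0.25, 0.5]
m = 0.375, f(m) = -0.373 (−); new bracket [0.375, 0.5]
m = 0.4375, f(m) = -0.0378 (−); new bracket [0.4375, 0.5]
m = 0.46875, f(m) = 0.1586 (+); new bracket [0.4375, 0.46875]

++---+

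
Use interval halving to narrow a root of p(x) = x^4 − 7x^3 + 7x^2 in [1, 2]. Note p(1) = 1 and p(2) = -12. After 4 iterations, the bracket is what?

midpoint 1.5: p = -2.8125 < 0 → [1, 1.5]
midpoint 1.25: p = -0.292969 < 0 → [1, 1.25]
midpoint 1.125: p = 0.494385 > 0 → [1.125, 1.25]
midpoint 1.1875: p = 0.1377 > 0 → [1.1875, 1.25]

[1.1875, 1.25]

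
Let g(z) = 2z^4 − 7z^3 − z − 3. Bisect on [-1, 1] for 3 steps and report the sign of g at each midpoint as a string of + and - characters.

z = 0 gives g = -3, negative; keep [-1, 0]
z = -0.5 gives g = -1.5, negative; keep [-1, -0.5]
z = -0.75 gives g = 1.335938, positive; keep [-0.75, -0.5]

--+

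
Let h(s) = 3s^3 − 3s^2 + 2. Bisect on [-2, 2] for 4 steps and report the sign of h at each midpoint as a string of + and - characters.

midpoint 0: h = 2 > 0 → [-2, 0]
midpoint -1: h = -4 < 0 → [-1, 0]
midpoint -0.5: h = 0.875 > 0 → [-1, -0.5]
midpoint -0.75: h = -0.9531 < 0 → [-0.75, -0.5]

+-+-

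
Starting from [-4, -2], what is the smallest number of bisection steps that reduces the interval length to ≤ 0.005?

9

Width after n steps is 2/2^n. Need 2^n ≥ 2/0.005 = 400.
2^8 = 256 < 400 ≤ 2^9 = 512, so n = 9.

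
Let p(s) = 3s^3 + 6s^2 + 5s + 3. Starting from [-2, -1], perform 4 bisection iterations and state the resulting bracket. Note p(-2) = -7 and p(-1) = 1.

[-1.3125, -1.25]

m = -1.5, p(m) = -1.125 (−); new bracket [-1.5, -1]
m = -1.25, p(m) = 0.265625 (+); new bracket [-1.5, -1.25]
m = -1.375, p(m) = -0.330078 (−); new bracket [-1.375, -1.25]
m = -1.3125, p(m) = -0.0095 (−); new bracket [-1.3125, -1.25]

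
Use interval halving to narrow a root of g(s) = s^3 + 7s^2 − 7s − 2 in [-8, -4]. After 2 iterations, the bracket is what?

[-8, -7]

s = -6 gives g = 76, positive; keep [-8, -6]
s = -7 gives g = 47, positive; keep [-8, -7]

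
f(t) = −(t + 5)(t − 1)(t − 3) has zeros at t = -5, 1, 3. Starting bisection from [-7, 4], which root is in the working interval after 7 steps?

-5

m = -1.5, f(m) = -39.375 (−); new bracket [-7, -1.5]
m = -4.25, f(m) = -28.546875 (−); new bracket [-7, -4.25]
m = -5.625, f(m) = 35.712891 (+); new bracket [-5.625, -4.25]
m = -4.9375, f(m) = -2.9456 (−); new bracket [-5.625, -4.9375]
m = -5.28125, f(m) = 14.6297 (+); new bracket [-5.28125, -4.9375]
m = -5.109375, f(m) = 5.4188 (+); new bracket [-5.109375, -4.9375]
m = -5.0234375, f(m) = 1.1327 (+); new bracket [-5.0234375, -4.9375]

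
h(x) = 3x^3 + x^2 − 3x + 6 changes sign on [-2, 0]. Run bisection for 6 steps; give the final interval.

h(-1) = 7 > 0, so the root lies in [-2, -1]
h(-1.5) = 2.625 > 0, so the root lies in [-2, -1.5]
h(-1.75) = -1.765625 < 0, so the root lies in [-1.75, -1.5]
h(-1.625) = 0.6426 > 0, so the root lies in [-1.75, -1.625]
h(-1.6875) = -0.5061 < 0, so the root lies in [-1.6875, -1.625]
h(-1.65625) = 0.0818 > 0, so the root lies in [-1.6875, -1.65625]

[-1.6875, -1.65625]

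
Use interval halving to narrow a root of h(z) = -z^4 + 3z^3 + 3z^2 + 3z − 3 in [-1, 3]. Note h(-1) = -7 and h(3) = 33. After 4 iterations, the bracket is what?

midpoint 1: h = 5 > 0 → [-1, 1]
midpoint 0: h = -3 < 0 → [0, 1]
midpoint 0.5: h = -0.4375 < 0 → [0.5, 1]
midpoint 0.75: h = 1.8867 > 0 → [0.5, 0.75]

[0.5, 0.75]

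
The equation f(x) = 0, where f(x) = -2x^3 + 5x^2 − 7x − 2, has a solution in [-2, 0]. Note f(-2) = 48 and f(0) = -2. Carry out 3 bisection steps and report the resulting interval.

x = -1 gives f = 12, positive; keep [-1, 0]
x = -0.5 gives f = 3, positive; keep [-0.5, 0]
x = -0.25 gives f = 0.09375, positive; keep [-0.25, 0]

[-0.25, 0]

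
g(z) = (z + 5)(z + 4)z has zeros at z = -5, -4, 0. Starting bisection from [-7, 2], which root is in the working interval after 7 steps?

g(-2.5) = -9.375 < 0, so the root lies in [-2.5, 2]
g(-0.25) = -4.453125 < 0, so the root lies in [-0.25, 2]
g(0.875) = 25.060547 > 0, so the root lies in [-0.25, 0.875]
g(0.3125) = 7.1594 > 0, so the root lies in [-0.25, 0.3125]
g(0.03125) = 0.6338 > 0, so the root lies in [-0.25, 0.03125]
g(-0.109375) = -2.0811 < 0, so the root lies in [-0.109375, 0.03125]
g(-0.0390625) = -0.7676 < 0, so the root lies in [-0.0390625, 0.03125]

0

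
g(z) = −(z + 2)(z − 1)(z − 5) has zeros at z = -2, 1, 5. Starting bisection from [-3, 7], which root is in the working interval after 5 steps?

5

z = 2 gives g = 12, positive; keep [2, 7]
z = 4.5 gives g = 11.375, positive; keep [4.5, 7]
z = 5.75 gives g = -27.609375, negative; keep [4.5, 5.75]
z = 5.125 gives g = -3.6738, negative; keep [4.5, 5.125]
z = 4.8125 gives g = 4.8699, positive; keep [4.8125, 5.125]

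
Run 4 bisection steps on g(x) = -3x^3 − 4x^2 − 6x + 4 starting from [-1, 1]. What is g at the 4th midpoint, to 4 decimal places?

1.0293

midpoint 0: g = 4 > 0 → [0, 1]
midpoint 0.5: g = -0.375 < 0 → [0, 0.5]
midpoint 0.25: g = 2.203125 > 0 → [0.25, 0.5]
midpoint 0.375: g = 1.0293 > 0 → [0.375, 0.5]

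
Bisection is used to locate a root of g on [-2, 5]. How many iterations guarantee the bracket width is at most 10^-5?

20

Width after n steps is 7/2^n. Need 2^n ≥ 7/10^-5 = 700000.
2^19 = 524288 < 700000 ≤ 2^20 = 1048576, so n = 20.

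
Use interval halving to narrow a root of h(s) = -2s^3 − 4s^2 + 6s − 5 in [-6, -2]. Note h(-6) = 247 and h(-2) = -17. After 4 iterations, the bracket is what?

m = -4, h(m) = 35 (+); new bracket [-4, -2]
m = -3, h(m) = -5 (−); new bracket [-4, -3]
m = -3.5, h(m) = 10.75 (+); new bracket [-3.5, -3]
m = -3.25, h(m) = 1.9062 (+); new bracket [-3.25, -3]

[-3.25, -3]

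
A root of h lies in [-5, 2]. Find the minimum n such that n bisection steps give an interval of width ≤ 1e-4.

Width after n steps is 7/2^n. Need 2^n ≥ 7/1e-4 = 70000.
2^16 = 65536 < 70000 ≤ 2^17 = 131072, so n = 17.

17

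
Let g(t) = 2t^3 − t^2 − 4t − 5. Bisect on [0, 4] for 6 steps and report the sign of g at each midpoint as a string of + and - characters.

t = 2 gives g = -1, negative; keep [2, 4]
t = 3 gives g = 28, positive; keep [2, 3]
t = 2.5 gives g = 10, positive; keep [2, 2.5]
t = 2.25 gives g = 3.7188, positive; keep [2, 2.25]
t = 2.125 gives g = 1.1758, positive; keep [2, 2.125]
t = 2.0625 gives g = 0.0435, positive; keep [2, 2.0625]

-+++++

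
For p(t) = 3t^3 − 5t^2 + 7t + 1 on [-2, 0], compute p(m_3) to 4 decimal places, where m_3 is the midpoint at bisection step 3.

m = -1, p(m) = -14 (−); new bracket [-1, 0]
m = -0.5, p(m) = -4.125 (−); new bracket [-0.5, 0]
m = -0.25, p(m) = -1.109375 (−); new bracket [-0.25, 0]

-1.1094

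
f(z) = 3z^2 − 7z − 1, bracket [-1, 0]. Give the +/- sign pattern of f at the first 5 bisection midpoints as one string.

z = -0.5 gives f = 3.25, positive; keep [-0.5, 0]
z = -0.25 gives f = 0.9375, positive; keep [-0.25, 0]
z = -0.125 gives f = -0.078125, negative; keep [-0.25, -0.125]
z = -0.1875 gives f = 0.418, positive; keep [-0.1875, -0.125]
z = -0.15625 gives f = 0.167, positive; keep [-0.15625, -0.125]

++-++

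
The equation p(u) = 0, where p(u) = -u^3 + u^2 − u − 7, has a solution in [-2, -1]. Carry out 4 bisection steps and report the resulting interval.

[-1.5, -1.4375]

midpoint -1.5: p = 0.125 > 0 → [-1.5, -1]
midpoint -1.25: p = -2.234375 < 0 → [-1.5, -1.25]
midpoint -1.375: p = -1.134766 < 0 → [-1.5, -1.375]
midpoint -1.4375: p = -0.5256 < 0 → [-1.5, -1.4375]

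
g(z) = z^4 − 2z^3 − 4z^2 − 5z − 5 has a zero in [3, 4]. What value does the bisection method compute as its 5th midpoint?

3.59375

midpoint 3.5: g = -7.1875 < 0 → [3.5, 4]
midpoint 3.75: g = 12.285156 > 0 → [3.5, 3.75]
midpoint 3.625: g = 1.718994 > 0 → [3.5, 3.625]
midpoint 3.5625: g = -2.9326 < 0 → [3.5625, 3.625]
midpoint 3.59375: g = -0.6575 < 0 → [3.59375, 3.625]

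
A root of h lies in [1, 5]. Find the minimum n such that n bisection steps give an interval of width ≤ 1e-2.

Width after n steps is 4/2^n. Need 2^n ≥ 4/1e-2 = 400.
2^8 = 256 < 400 ≤ 2^9 = 512, so n = 9.

9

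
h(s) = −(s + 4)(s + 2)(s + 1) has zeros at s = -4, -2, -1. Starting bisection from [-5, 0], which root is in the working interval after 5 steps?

-4

m = -2.5, h(m) = -1.125 (−); new bracket [-5, -2.5]
m = -3.75, h(m) = -1.203125 (−); new bracket [-5, -3.75]
m = -4.375, h(m) = 3.005859 (+); new bracket [-4.375, -3.75]
m = -4.0625, h(m) = 0.3948 (+); new bracket [-4.0625, -3.75]
m = -3.90625, h(m) = -0.5194 (−); new bracket [-4.0625, -3.90625]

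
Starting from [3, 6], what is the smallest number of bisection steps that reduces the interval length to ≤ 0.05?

6

Width after n steps is 3/2^n. Need 2^n ≥ 3/0.05 = 60.
2^5 = 32 < 60 ≤ 2^6 = 64, so n = 6.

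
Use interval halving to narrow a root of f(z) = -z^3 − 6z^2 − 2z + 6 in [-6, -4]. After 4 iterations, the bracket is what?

[-5.5, -5.375]

m = -5, f(m) = -9 (−); new bracket [-6, -5]
m = -5.5, f(m) = 1.875 (+); new bracket [-5.5, -5]
m = -5.25, f(m) = -4.171875 (−); new bracket [-5.5, -5.25]
m = -5.375, f(m) = -1.3066 (−); new bracket [-5.5, -5.375]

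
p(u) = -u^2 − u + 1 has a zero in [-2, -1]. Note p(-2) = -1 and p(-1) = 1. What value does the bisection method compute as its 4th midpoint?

-1.5625

p(-1.5) = 0.25 > 0, so the root lies in [-2, -1.5]
p(-1.75) = -0.3125 < 0, so the root lies in [-1.75, -1.5]
p(-1.625) = -0.015625 < 0, so the root lies in [-1.625, -1.5]
p(-1.5625) = 0.1211 > 0, so the root lies in [-1.625, -1.5625]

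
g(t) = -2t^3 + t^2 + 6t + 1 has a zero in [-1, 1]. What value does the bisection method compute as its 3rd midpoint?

-0.25

m = 0, g(m) = 1 (+); new bracket [-1, 0]
m = -0.5, g(m) = -1.5 (−); new bracket [-0.5, 0]
m = -0.25, g(m) = -0.40625 (−); new bracket [-0.25, 0]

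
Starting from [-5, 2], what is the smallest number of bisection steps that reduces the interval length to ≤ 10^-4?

Width after n steps is 7/2^n. Need 2^n ≥ 7/10^-4 = 70000.
2^16 = 65536 < 70000 ≤ 2^17 = 131072, so n = 17.

17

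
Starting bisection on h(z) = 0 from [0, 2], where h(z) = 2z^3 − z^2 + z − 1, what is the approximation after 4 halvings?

0.625

m = 1, h(m) = 1 (+); new bracket [0, 1]
m = 0.5, h(m) = -0.5 (−); new bracket [0.5, 1]
m = 0.75, h(m) = 0.03125 (+); new bracket [0.5, 0.75]
m = 0.625, h(m) = -0.2773 (−); new bracket [0.625, 0.75]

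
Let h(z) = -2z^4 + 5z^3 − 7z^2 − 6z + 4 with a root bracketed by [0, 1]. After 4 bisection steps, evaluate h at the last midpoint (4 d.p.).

m = 0.5, h(m) = -0.25 (−); new bracket [0, 0.5]
m = 0.25, h(m) = 2.132812 (+); new bracket [0.25, 0.5]
m = 0.375, h(m) = 0.989746 (+); new bracket [0.375, 0.5]
m = 0.4375, h(m) = 0.3806 (+); new bracket [0.4375, 0.5]

0.3806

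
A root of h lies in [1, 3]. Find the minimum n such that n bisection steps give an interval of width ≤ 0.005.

Width after n steps is 2/2^n. Need 2^n ≥ 2/0.005 = 400.
2^8 = 256 < 400 ≤ 2^9 = 512, so n = 9.

9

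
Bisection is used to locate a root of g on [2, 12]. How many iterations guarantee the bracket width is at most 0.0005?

Width after n steps is 10/2^n. Need 2^n ≥ 10/0.0005 = 20000.
2^14 = 16384 < 20000 ≤ 2^15 = 32768, so n = 15.

15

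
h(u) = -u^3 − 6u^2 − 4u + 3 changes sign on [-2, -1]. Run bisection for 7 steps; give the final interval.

u = -1.5 gives h = -1.125, negative; keep [-1.5, -1]
u = -1.25 gives h = 0.578125, positive; keep [-1.5, -1.25]
u = -1.375 gives h = -0.244141, negative; keep [-1.375, -1.25]
u = -1.3125 gives h = 0.175, positive; keep [-1.375, -1.3125]
u = -1.34375 gives h = -0.0326, negative; keep [-1.34375, -1.3125]
u = -1.328125 gives h = 0.0717, positive; keep [-1.34375, -1.328125]
u = -1.3359375 gives h = 0.0197, positive; keep [-1.34375, -1.3359375]

[-1.34375, -1.3359375]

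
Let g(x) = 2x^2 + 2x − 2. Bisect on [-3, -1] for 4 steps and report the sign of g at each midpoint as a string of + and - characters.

+-++

x = -2 gives g = 2, positive; keep [-2, -1]
x = -1.5 gives g = -0.5, negative; keep [-2, -1.5]
x = -1.75 gives g = 0.625, positive; keep [-1.75, -1.5]
x = -1.625 gives g = 0.0312, positive; keep [-1.625, -1.5]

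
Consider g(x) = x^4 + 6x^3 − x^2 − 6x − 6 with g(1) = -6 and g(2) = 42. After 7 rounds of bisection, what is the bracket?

[1.28125, 1.2890625]

g(1.5) = 8.0625 > 0, so the root lies in [1, 1.5]
g(1.25) = -0.902344 < 0, so the root lies in [1.25, 1.5]
g(1.375) = 3.031494 > 0, so the root lies in [1.25, 1.375]
g(1.3125) = 0.9358 > 0, so the root lies in [1.25, 1.3125]
g(1.28125) = -0.0144 < 0, so the root lies in [1.28125, 1.3125]
g(1.296875) = 0.4528 > 0, so the root lies in [1.28125, 1.296875]
g(1.2890625) = 0.2172 > 0, so the root lies in [1.28125, 1.2890625]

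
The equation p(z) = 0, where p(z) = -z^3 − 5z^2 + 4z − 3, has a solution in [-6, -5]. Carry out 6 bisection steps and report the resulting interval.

[-5.796875, -5.78125]

m = -5.5, p(m) = -9.875 (−); new bracket [-6, -5.5]
m = -5.75, p(m) = -1.203125 (−); new bracket [-6, -5.75]
m = -5.875, p(m) = 3.701172 (+); new bracket [-5.875, -5.75]
m = -5.8125, p(m) = 1.2004 (+); new bracket [-5.8125, -5.75]
m = -5.78125, p(m) = -0.0134 (−); new bracket [-5.8125, -5.78125]
m = -5.796875, p(m) = 0.5905 (+); new bracket [-5.796875, -5.78125]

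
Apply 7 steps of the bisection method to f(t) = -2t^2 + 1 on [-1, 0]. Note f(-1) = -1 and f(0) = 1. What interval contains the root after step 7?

[-0.7109375, -0.703125]

f(-0.5) = 0.5 > 0, so the root lies in [-1, -0.5]
f(-0.75) = -0.125 < 0, so the root lies in [-0.75, -0.5]
f(-0.625) = 0.21875 > 0, so the root lies in [-0.75, -0.625]
f(-0.6875) = 0.0547 > 0, so the root lies in [-0.75, -0.6875]
f(-0.71875) = -0.0332 < 0, so the root lies in [-0.71875, -0.6875]
f(-0.703125) = 0.0112 > 0, so the root lies in [-0.71875, -0.703125]
f(-0.7109375) = -0.0109 < 0, so the root lies in [-0.7109375, -0.703125]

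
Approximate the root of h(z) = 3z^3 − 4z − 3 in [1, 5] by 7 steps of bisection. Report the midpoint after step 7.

1.40625

midpoint 3: h = 66 > 0 → [1, 3]
midpoint 2: h = 13 > 0 → [1, 2]
midpoint 1.5: h = 1.125 > 0 → [1, 1.5]
midpoint 1.25: h = -2.1406 < 0 → [1.25, 1.5]
midpoint 1.375: h = -0.7012 < 0 → [1.375, 1.5]
midpoint 1.4375: h = 0.1614 > 0 → [1.375, 1.4375]
midpoint 1.40625: h = -0.2823 < 0 → [1.40625, 1.4375]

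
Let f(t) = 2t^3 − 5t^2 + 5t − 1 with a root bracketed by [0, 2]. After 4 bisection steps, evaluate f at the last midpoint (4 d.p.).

f(1) = 1 > 0, so the root lies in [0, 1]
f(0.5) = 0.5 > 0, so the root lies in [0, 0.5]
f(0.25) = -0.03125 < 0, so the root lies in [0.25, 0.5]
f(0.375) = 0.2773 > 0, so the root lies in [0.25, 0.375]

0.2773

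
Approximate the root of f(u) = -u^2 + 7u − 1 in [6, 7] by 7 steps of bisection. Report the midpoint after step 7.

m = 6.5, f(m) = 2.25 (+); new bracket [6.5, 7]
m = 6.75, f(m) = 0.6875 (+); new bracket [6.75, 7]
m = 6.875, f(m) = -0.140625 (−); new bracket [6.75, 6.875]
m = 6.8125, f(m) = 0.2773 (+); new bracket [6.8125, 6.875]
m = 6.84375, f(m) = 0.0693 (+); new bracket [6.84375, 6.875]
m = 6.859375, f(m) = -0.0354 (−); new bracket [6.84375, 6.859375]
m = 6.8515625, f(m) = 0.017 (+); new bracket [6.8515625, 6.859375]

6.8515625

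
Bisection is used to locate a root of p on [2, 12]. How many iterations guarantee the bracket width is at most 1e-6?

24

Width after n steps is 10/2^n. Need 2^n ≥ 10/1e-6 = 10000000.
2^23 = 8388608 < 10000000 ≤ 2^24 = 16777216, so n = 24.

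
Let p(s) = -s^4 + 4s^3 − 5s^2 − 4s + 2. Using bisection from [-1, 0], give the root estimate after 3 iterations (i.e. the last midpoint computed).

-0.875

s = -0.5 gives p = 2.1875, positive; keep [-1, -0.5]
s = -0.75 gives p = 0.183594, positive; keep [-1, -0.75]
s = -0.875 gives p = -1.593994, negative; keep [-0.875, -0.75]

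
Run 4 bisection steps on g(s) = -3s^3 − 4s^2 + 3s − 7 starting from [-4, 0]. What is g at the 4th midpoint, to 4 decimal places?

s = -2 gives g = -5, negative; keep [-4, -2]
s = -3 gives g = 29, positive; keep [-3, -2]
s = -2.5 gives g = 7.375, positive; keep [-2.5, -2]
s = -2.25 gives g = 0.1719, positive; keep [-2.25, -2]

0.1719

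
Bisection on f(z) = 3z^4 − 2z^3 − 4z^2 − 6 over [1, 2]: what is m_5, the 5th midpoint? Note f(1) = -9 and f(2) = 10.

f(1.5) = -6.5625 < 0, so the root lies in [1.5, 2]
f(1.75) = -0.832031 < 0, so the root lies in [1.75, 2]
f(1.875) = 3.832764 > 0, so the root lies in [1.75, 1.875]
f(1.8125) = 1.3274 > 0, so the root lies in [1.75, 1.8125]
f(1.78125) = 0.2063 > 0, so the root lies in [1.75, 1.78125]

1.78125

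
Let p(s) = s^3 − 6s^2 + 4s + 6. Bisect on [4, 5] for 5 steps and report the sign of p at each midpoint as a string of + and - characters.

p(4.5) = -6.375 < 0, so the root lies in [4.5, 5]
p(4.75) = -3.203125 < 0, so the root lies in [4.75, 5]
p(4.875) = -1.236328 < 0, so the root lies in [4.875, 5]
p(4.9375) = -0.1526 < 0, so the root lies in [4.9375, 5]
p(4.96875) = 0.415 > 0, so the root lies in [4.9375, 4.96875]

----+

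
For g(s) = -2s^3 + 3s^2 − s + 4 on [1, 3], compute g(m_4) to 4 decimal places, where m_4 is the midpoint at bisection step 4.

-0.5117

g(2) = -2 < 0, so the root lies in [1, 2]
g(1.5) = 2.5 > 0, so the root lies in [1.5, 2]
g(1.75) = 0.71875 > 0, so the root lies in [1.75, 2]
g(1.875) = -0.5117 < 0, so the root lies in [1.75, 1.875]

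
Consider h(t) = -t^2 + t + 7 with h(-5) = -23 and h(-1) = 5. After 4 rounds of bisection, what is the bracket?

h(-3) = -5 < 0, so the root lies in [-3, -1]
h(-2) = 1 > 0, so the root lies in [-3, -2]
h(-2.5) = -1.75 < 0, so the root lies in [-2.5, -2]
h(-2.25) = -0.3125 < 0, so the root lies in [-2.25, -2]

[-2.25, -2]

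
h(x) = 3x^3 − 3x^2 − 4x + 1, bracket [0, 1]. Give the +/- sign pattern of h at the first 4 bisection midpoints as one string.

m = 0.5, h(m) = -1.375 (−); new bracket [0, 0.5]
m = 0.25, h(m) = -0.140625 (−); new bracket [0, 0.25]
m = 0.125, h(m) = 0.458984 (+); new bracket [0.125, 0.25]
m = 0.1875, h(m) = 0.1643 (+); new bracket [0.1875, 0.25]

--++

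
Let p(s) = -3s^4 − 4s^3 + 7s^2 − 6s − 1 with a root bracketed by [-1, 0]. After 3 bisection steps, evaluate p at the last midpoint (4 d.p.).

-0.1335

m = -0.5, p(m) = 4.0625 (+); new bracket [-0.5, 0]
m = -0.25, p(m) = 0.988281 (+); new bracket [-0.25, 0]
m = -0.125, p(m) = -0.133545 (−); new bracket [-0.25, -0.125]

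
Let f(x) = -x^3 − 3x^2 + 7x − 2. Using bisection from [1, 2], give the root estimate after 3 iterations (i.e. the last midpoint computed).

1.375

f(1.5) = -1.625 < 0, so the root lies in [1, 1.5]
f(1.25) = 0.109375 > 0, so the root lies in [1.25, 1.5]
f(1.375) = -0.646484 < 0, so the root lies in [1.25, 1.375]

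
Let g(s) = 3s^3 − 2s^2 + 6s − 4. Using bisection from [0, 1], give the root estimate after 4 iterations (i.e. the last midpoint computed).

s = 0.5 gives g = -1.125, negative; keep [0.5, 1]
s = 0.75 gives g = 0.640625, positive; keep [0.5, 0.75]
s = 0.625 gives g = -0.298828, negative; keep [0.625, 0.75]
s = 0.6875 gives g = 0.1545, positive; keep [0.625, 0.6875]

0.6875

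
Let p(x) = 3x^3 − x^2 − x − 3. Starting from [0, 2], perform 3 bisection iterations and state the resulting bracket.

p(1) = -2 < 0, so the root lies in [1, 2]
p(1.5) = 3.375 > 0, so the root lies in [1, 1.5]
p(1.25) = 0.046875 > 0, so the root lies in [1, 1.25]

[1, 1.25]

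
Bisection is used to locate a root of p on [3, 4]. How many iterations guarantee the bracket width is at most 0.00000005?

Width after n steps is 1/2^n. Need 2^n ≥ 1/0.00000005 = 20000000.
2^24 = 16777216 < 20000000 ≤ 2^25 = 33554432, so n = 25.

25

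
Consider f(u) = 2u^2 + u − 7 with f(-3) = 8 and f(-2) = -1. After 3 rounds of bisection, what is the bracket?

[-2.25, -2.125]

f(-2.5) = 3 > 0, so the root lies in [-2.5, -2]
f(-2.25) = 0.875 > 0, so the root lies in [-2.25, -2]
f(-2.125) = -0.09375 < 0, so the root lies in [-2.25, -2.125]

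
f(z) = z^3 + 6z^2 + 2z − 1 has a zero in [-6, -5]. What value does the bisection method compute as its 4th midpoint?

-5.5625

z = -5.5 gives f = 3.125, positive; keep [-6, -5.5]
z = -5.75 gives f = -4.234375, negative; keep [-5.75, -5.5]
z = -5.625 gives f = -0.384766, negative; keep [-5.625, -5.5]
z = -5.5625 gives f = 1.4119, positive; keep [-5.625, -5.5625]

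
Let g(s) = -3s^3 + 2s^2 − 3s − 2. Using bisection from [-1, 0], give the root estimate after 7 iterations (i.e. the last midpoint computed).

m = -0.5, g(m) = 0.375 (+); new bracket [-0.5, 0]
m = -0.25, g(m) = -1.078125 (−); new bracket [-0.5, -0.25]
m = -0.375, g(m) = -0.435547 (−); new bracket [-0.5, -0.375]
m = -0.4375, g(m) = -0.0535 (−); new bracket [-0.5, -0.4375]
m = -0.46875, g(m) = 0.1547 (+); new bracket [-0.46875, -0.4375]
m = -0.453125, g(m) = 0.0491 (+); new bracket [-0.453125, -0.4375]
m = -0.4453125, g(m) = -0.0025 (−); new bracket [-0.453125, -0.4453125]

-0.4453125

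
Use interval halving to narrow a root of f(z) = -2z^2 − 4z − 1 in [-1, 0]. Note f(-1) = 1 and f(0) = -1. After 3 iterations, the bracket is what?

midpoint -0.5: f = 0.5 > 0 → [-0.5, 0]
midpoint -0.25: f = -0.125 < 0 → [-0.5, -0.25]
midpoint -0.375: f = 0.21875 > 0 → [-0.375, -0.25]

[-0.375, -0.25]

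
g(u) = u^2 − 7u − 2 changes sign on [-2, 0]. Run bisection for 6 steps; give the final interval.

g(-1) = 6 > 0, so the root lies in [-1, 0]
g(-0.5) = 1.75 > 0, so the root lies in [-0.5, 0]
g(-0.25) = -0.1875 < 0, so the root lies in [-0.5, -0.25]
g(-0.375) = 0.7656 > 0, so the root lies in [-0.375, -0.25]
g(-0.3125) = 0.2852 > 0, so the root lies in [-0.3125, -0.25]
g(-0.28125) = 0.0479 > 0, so the root lies in [-0.28125, -0.25]

[-0.28125, -0.25]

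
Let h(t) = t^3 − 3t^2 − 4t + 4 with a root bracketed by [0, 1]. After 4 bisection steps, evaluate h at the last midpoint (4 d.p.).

h(0.5) = 1.375 > 0, so the root lies in [0.5, 1]
h(0.75) = -0.265625 < 0, so the root lies in [0.5, 0.75]
h(0.625) = 0.572266 > 0, so the root lies in [0.625, 0.75]
h(0.6875) = 0.157 > 0, so the root lies in [0.6875, 0.75]

0.1570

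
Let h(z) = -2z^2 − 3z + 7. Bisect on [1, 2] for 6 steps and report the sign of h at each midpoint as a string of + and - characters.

-+----

midpoint 1.5: h = -2 < 0 → [1, 1.5]
midpoint 1.25: h = 0.125 > 0 → [1.25, 1.5]
midpoint 1.375: h = -0.90625 < 0 → [1.25, 1.375]
midpoint 1.3125: h = -0.3828 < 0 → [1.25, 1.3125]
midpoint 1.28125: h = -0.127 < 0 → [1.25, 1.28125]
midpoint 1.265625: h = -0.0005 < 0 → [1.25, 1.265625]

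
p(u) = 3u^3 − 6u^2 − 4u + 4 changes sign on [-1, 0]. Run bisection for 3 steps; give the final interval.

midpoint -0.5: p = 4.125 > 0 → [-1, -0.5]
midpoint -0.75: p = 2.359375 > 0 → [-1, -0.75]
midpoint -0.875: p = 0.896484 > 0 → [-1, -0.875]

[-1, -0.875]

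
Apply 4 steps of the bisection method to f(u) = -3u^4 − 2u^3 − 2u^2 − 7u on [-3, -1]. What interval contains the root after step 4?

u = -2 gives f = -26, negative; keep [-2, -1]
u = -1.5 gives f = -2.4375, negative; keep [-1.5, -1]
u = -1.25 gives f = 2.207031, positive; keep [-1.5, -1.25]
u = -1.375 gives f = 0.3196, positive; keep [-1.5, -1.375]

[-1.5, -1.375]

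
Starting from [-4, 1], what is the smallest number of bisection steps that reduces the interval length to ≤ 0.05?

Width after n steps is 5/2^n. Need 2^n ≥ 5/0.05 = 100.
2^6 = 64 < 100 ≤ 2^7 = 128, so n = 7.

7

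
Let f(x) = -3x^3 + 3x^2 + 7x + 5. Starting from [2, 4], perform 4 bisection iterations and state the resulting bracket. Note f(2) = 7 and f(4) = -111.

x = 3 gives f = -28, negative; keep [2, 3]
x = 2.5 gives f = -5.625, negative; keep [2, 2.5]
x = 2.25 gives f = 1.765625, positive; keep [2.25, 2.5]
x = 2.375 gives f = -1.6426, negative; keep [2.25, 2.375]

[2.25, 2.375]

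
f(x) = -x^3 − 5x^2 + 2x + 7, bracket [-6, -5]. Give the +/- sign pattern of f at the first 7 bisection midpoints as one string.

f(-5.5) = 11.125 > 0, so the root lies in [-5.5, -5]
f(-5.25) = 3.390625 > 0, so the root lies in [-5.25, -5]
f(-5.125) = 0.033203 > 0, so the root lies in [-5.125, -5]
f(-5.0625) = -1.5232 < 0, so the root lies in [-5.125, -5.0625]
f(-5.09375) = -0.755 < 0, so the root lies in [-5.125, -5.09375]
f(-5.109375) = -0.3634 < 0, so the root lies in [-5.125, -5.109375]
f(-5.1171875) = -0.1657 < 0, so the root lies in [-5.125, -5.1171875]

+++----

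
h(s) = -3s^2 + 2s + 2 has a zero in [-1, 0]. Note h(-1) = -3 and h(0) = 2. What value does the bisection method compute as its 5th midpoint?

-0.53125

s = -0.5 gives h = 0.25, positive; keep [-1, -0.5]
s = -0.75 gives h = -1.1875, negative; keep [-0.75, -0.5]
s = -0.625 gives h = -0.421875, negative; keep [-0.625, -0.5]
s = -0.5625 gives h = -0.0742, negative; keep [-0.5625, -0.5]
s = -0.53125 gives h = 0.0908, positive; keep [-0.5625, -0.53125]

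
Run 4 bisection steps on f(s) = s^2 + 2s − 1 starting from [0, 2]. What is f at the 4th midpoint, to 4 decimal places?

-0.1094

f(1) = 2 > 0, so the root lies in [0, 1]
f(0.5) = 0.25 > 0, so the root lies in [0, 0.5]
f(0.25) = -0.4375 < 0, so the root lies in [0.25, 0.5]
f(0.375) = -0.1094 < 0, so the root lies in [0.375, 0.5]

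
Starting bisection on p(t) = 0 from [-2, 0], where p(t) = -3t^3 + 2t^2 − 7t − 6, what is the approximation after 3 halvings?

midpoint -1: p = 6 > 0 → [-1, 0]
midpoint -0.5: p = -1.625 < 0 → [-1, -0.5]
midpoint -0.75: p = 1.640625 > 0 → [-0.75, -0.5]

-0.75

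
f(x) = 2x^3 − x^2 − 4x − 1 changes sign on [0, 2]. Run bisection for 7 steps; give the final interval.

m = 1, f(m) = -4 (−); new bracket [1, 2]
m = 1.5, f(m) = -2.5 (−); new bracket [1.5, 2]
m = 1.75, f(m) = -0.34375 (−); new bracket [1.75, 2]
m = 1.875, f(m) = 1.168 (+); new bracket [1.75, 1.875]
m = 1.8125, f(m) = 0.3735 (+); new bracket [1.75, 1.8125]
m = 1.78125, f(m) = 0.0054 (+); new bracket [1.75, 1.78125]
m = 1.765625, f(m) = -0.1715 (−); new bracket [1.765625, 1.78125]

[1.765625, 1.78125]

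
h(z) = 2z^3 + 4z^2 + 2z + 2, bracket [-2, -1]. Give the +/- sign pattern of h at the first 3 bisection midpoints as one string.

++-

h(-1.5) = 1.25 > 0, so the root lies in [-2, -1.5]
h(-1.75) = 0.03125 > 0, so the root lies in [-2, -1.75]
h(-1.875) = -0.871094 < 0, so the root lies in [-1.875, -1.75]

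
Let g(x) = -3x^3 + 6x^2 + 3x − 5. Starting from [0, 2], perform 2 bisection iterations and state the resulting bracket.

midpoint 1: g = 1 > 0 → [0, 1]
midpoint 0.5: g = -2.375 < 0 → [0.5, 1]

[0.5, 1]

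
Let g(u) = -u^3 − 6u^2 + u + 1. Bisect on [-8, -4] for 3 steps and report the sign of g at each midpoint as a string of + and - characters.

-++

m = -6, g(m) = -5 (−); new bracket [-8, -6]
m = -7, g(m) = 43 (+); new bracket [-7, -6]
m = -6.5, g(m) = 15.625 (+); new bracket [-6.5, -6]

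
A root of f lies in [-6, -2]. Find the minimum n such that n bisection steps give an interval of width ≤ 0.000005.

20

Width after n steps is 4/2^n. Need 2^n ≥ 4/0.000005 = 800000.
2^19 = 524288 < 800000 ≤ 2^20 = 1048576, so n = 20.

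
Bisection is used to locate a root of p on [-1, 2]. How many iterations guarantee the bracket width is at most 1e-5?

19

Width after n steps is 3/2^n. Need 2^n ≥ 3/1e-5 = 300000.
2^18 = 262144 < 300000 ≤ 2^19 = 524288, so n = 19.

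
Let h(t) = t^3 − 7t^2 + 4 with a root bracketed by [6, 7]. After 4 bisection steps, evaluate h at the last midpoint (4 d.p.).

midpoint 6.5: h = -17.125 < 0 → [6.5, 7]
midpoint 6.75: h = -7.390625 < 0 → [6.75, 7]
midpoint 6.875: h = -1.908203 < 0 → [6.875, 7]
midpoint 6.9375: h = 0.9919 > 0 → [6.875, 6.9375]

0.9919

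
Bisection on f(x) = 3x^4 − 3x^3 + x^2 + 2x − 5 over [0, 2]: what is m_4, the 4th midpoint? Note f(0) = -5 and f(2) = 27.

1.125

f(1) = -2 < 0, so the root lies in [1, 2]
f(1.5) = 5.3125 > 0, so the root lies in [1, 1.5]
f(1.25) = 0.527344 > 0, so the root lies in [1, 1.25]
f(1.125) = -0.9504 < 0, so the root lies in [1.125, 1.25]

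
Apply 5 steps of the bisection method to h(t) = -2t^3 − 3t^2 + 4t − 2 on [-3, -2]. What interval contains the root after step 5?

midpoint -2.5: h = 0.5 > 0 → [-2.5, -2]
midpoint -2.25: h = -3.40625 < 0 → [-2.5, -2.25]
midpoint -2.375: h = -1.628906 < 0 → [-2.5, -2.375]
midpoint -2.4375: h = -0.6099 < 0 → [-2.5, -2.4375]
midpoint -2.46875: h = -0.0665 < 0 → [-2.5, -2.46875]

[-2.5, -2.46875]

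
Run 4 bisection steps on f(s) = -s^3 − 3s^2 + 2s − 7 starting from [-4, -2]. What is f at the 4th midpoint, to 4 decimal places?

midpoint -3: f = -13 < 0 → [-4, -3]
midpoint -3.5: f = -7.875 < 0 → [-4, -3.5]
midpoint -3.75: f = -3.953125 < 0 → [-4, -3.75]
midpoint -3.875: f = -1.6113 < 0 → [-4, -3.875]

-1.6113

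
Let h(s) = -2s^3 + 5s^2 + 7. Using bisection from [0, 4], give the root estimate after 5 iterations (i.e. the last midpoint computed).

midpoint 2: h = 11 > 0 → [2, 4]
midpoint 3: h = -2 < 0 → [2, 3]
midpoint 2.5: h = 7 > 0 → [2.5, 3]
midpoint 2.75: h = 3.2188 > 0 → [2.75, 3]
midpoint 2.875: h = 0.8008 > 0 → [2.875, 3]

2.875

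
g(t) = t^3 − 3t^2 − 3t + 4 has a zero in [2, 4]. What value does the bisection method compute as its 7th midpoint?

m = 3, g(m) = -5 (−); new bracket [3, 4]
m = 3.5, g(m) = -0.375 (−); new bracket [3.5, 4]
m = 3.75, g(m) = 3.296875 (+); new bracket [3.5, 3.75]
m = 3.625, g(m) = 1.3379 (+); new bracket [3.5, 3.625]
m = 3.5625, g(m) = 0.4514 (+); new bracket [3.5, 3.5625]
m = 3.53125, g(m) = 0.0308 (+); new bracket [3.5, 3.53125]
m = 3.515625, g(m) = -0.1739 (−); new bracket [3.515625, 3.53125]

3.515625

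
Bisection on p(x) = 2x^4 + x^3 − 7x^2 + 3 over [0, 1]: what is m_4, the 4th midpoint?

p(0.5) = 1.5 > 0, so the root lies in [0.5, 1]
p(0.75) = 0.117188 > 0, so the root lies in [0.75, 1]
p(0.875) = -0.51709 < 0, so the root lies in [0.75, 0.875]
p(0.8125) = -0.2131 < 0, so the root lies in [0.75, 0.8125]

0.8125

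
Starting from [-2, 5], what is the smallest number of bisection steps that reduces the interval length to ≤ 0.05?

Width after n steps is 7/2^n. Need 2^n ≥ 7/0.05 = 140.
2^7 = 128 < 140 ≤ 2^8 = 256, so n = 8.

8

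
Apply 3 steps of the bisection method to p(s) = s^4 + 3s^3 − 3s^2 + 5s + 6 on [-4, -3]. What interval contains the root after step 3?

[-4, -3.875]

p(-3.5) = -26.8125 < 0, so the root lies in [-4, -3.5]
p(-3.75) = -15.386719 < 0, so the root lies in [-4, -3.75]
p(-3.875) = -7.509521 < 0, so the root lies in [-4, -3.875]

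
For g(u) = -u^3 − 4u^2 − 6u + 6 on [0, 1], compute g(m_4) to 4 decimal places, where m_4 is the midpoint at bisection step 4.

u = 0.5 gives g = 1.875, positive; keep [0.5, 1]
u = 0.75 gives g = -1.171875, negative; keep [0.5, 0.75]
u = 0.625 gives g = 0.443359, positive; keep [0.625, 0.75]
u = 0.6875 gives g = -0.3406, negative; keep [0.625, 0.6875]

-0.3406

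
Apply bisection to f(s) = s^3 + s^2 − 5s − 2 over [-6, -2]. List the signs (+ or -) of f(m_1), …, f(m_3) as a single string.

--+

s = -4 gives f = -30, negative; keep [-4, -2]
s = -3 gives f = -5, negative; keep [-3, -2]
s = -2.5 gives f = 1.125, positive; keep [-3, -2.5]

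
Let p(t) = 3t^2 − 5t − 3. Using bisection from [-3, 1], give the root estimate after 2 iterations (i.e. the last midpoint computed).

0

midpoint -1: p = 5 > 0 → [-1, 1]
midpoint 0: p = -3 < 0 → [-1, 0]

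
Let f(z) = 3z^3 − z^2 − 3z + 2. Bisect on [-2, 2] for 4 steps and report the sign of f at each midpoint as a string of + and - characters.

++--

z = 0 gives f = 2, positive; keep [-2, 0]
z = -1 gives f = 1, positive; keep [-2, -1]
z = -1.5 gives f = -5.875, negative; keep [-1.5, -1]
z = -1.25 gives f = -1.6719, negative; keep [-1.25, -1]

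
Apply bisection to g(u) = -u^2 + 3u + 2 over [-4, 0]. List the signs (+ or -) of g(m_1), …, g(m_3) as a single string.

--+

g(-2) = -8 < 0, so the root lies in [-2, 0]
g(-1) = -2 < 0, so the root lies in [-1, 0]
g(-0.5) = 0.25 > 0, so the root lies in [-1, -0.5]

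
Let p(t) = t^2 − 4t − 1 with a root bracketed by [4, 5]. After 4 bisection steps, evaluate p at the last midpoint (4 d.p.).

t = 4.5 gives p = 1.25, positive; keep [4, 4.5]
t = 4.25 gives p = 0.0625, positive; keep [4, 4.25]
t = 4.125 gives p = -0.484375, negative; keep [4.125, 4.25]
t = 4.1875 gives p = -0.2148, negative; keep [4.1875, 4.25]

-0.2148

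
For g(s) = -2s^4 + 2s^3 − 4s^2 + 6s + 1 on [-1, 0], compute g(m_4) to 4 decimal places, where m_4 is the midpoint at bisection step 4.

-0.2813

midpoint -0.5: g = -3.375 < 0 → [-0.5, 0]
midpoint -0.25: g = -0.789062 < 0 → [-0.25, 0]
midpoint -0.125: g = 0.183105 > 0 → [-0.25, -0.125]
midpoint -0.1875: g = -0.2813 < 0 → [-0.1875, -0.125]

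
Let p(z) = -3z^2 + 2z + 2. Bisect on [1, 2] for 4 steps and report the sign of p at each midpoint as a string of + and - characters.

m = 1.5, p(m) = -1.75 (−); new bracket [1, 1.5]
m = 1.25, p(m) = -0.1875 (−); new bracket [1, 1.25]
m = 1.125, p(m) = 0.453125 (+); new bracket [1.125, 1.25]
m = 1.1875, p(m) = 0.1445 (+); new bracket [1.1875, 1.25]

--++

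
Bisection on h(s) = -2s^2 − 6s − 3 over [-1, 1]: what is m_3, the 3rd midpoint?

m = 0, h(m) = -3 (−); new bracket [-1, 0]
m = -0.5, h(m) = -0.5 (−); new bracket [-1, -0.5]
m = -0.75, h(m) = 0.375 (+); new bracket [-0.75, -0.5]

-0.75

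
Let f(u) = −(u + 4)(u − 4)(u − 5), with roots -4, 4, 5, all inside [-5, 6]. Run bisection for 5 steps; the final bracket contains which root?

-4

midpoint 0.5: f = -70.875 < 0 → [-5, 0.5]
midpoint -2.25: f = -79.296875 < 0 → [-5, -2.25]
midpoint -3.625: f = -24.662109 < 0 → [-5, -3.625]
midpoint -4.3125: f = 24.1907 > 0 → [-4.3125, -3.625]
midpoint -3.96875: f = -2.2334 < 0 → [-4.3125, -3.96875]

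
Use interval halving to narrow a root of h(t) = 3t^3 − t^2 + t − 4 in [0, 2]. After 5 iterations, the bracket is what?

[1.0625, 1.125]

h(1) = -1 < 0, so the root lies in [1, 2]
h(1.5) = 5.375 > 0, so the root lies in [1, 1.5]
h(1.25) = 1.546875 > 0, so the root lies in [1, 1.25]
h(1.125) = 0.1309 > 0, so the root lies in [1, 1.125]
h(1.0625) = -0.468 < 0, so the root lies in [1.0625, 1.125]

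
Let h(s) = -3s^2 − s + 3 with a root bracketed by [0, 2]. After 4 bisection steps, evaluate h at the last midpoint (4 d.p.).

h(1) = -1 < 0, so the root lies in [0, 1]
h(0.5) = 1.75 > 0, so the root lies in [0.5, 1]
h(0.75) = 0.5625 > 0, so the root lies in [0.75, 1]
h(0.875) = -0.1719 < 0, so the root lies in [0.75, 0.875]

-0.1719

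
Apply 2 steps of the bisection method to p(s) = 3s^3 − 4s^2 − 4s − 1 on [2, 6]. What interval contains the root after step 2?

[2, 3]

p(4) = 111 > 0, so the root lies in [2, 4]
p(3) = 32 > 0, so the root lies in [2, 3]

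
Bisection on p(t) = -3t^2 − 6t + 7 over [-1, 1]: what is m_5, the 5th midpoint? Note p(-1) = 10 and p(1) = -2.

0.8125

p(0) = 7 > 0, so the root lies in [0, 1]
p(0.5) = 3.25 > 0, so the root lies in [0.5, 1]
p(0.75) = 0.8125 > 0, so the root lies in [0.75, 1]
p(0.875) = -0.5469 < 0, so the root lies in [0.75, 0.875]
p(0.8125) = 0.1445 > 0, so the root lies in [0.8125, 0.875]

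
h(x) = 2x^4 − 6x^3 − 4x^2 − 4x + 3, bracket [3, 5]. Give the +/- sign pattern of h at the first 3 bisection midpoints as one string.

m = 4, h(m) = 51 (+); new bracket [3, 4]
m = 3.5, h(m) = -17.125 (−); new bracket [3.5, 4]
m = 3.75, h(m) = 10.851562 (+); new bracket [3.5, 3.75]

+-+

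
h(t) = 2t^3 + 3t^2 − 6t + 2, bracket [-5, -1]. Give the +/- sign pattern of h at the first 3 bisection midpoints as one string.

-++

m = -3, h(m) = -7 (−); new bracket [-3, -1]
m = -2, h(m) = 10 (+); new bracket [-3, -2]
m = -2.5, h(m) = 4.5 (+); new bracket [-3, -2.5]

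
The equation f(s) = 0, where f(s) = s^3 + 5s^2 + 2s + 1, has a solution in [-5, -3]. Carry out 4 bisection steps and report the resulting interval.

[-4.625, -4.5]

midpoint -4: f = 9 > 0 → [-5, -4]
midpoint -4.5: f = 2.125 > 0 → [-5, -4.5]
midpoint -4.75: f = -2.859375 < 0 → [-4.75, -4.5]
midpoint -4.625: f = -0.2285 < 0 → [-4.625, -4.5]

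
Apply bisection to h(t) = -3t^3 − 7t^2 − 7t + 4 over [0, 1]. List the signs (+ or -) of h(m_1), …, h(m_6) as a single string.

-++--+

midpoint 0.5: h = -1.625 < 0 → [0, 0.5]
midpoint 0.25: h = 1.765625 > 0 → [0.25, 0.5]
midpoint 0.375: h = 0.232422 > 0 → [0.375, 0.5]
midpoint 0.4375: h = -0.6536 < 0 → [0.375, 0.4375]
midpoint 0.40625: h = -0.2002 < 0 → [0.375, 0.40625]
midpoint 0.390625: h = 0.0187 > 0 → [0.390625, 0.40625]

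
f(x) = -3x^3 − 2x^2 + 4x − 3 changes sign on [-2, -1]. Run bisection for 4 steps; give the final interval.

m = -1.5, f(m) = -3.375 (−); new bracket [-2, -1.5]
m = -1.75, f(m) = -0.046875 (−); new bracket [-2, -1.75]
m = -1.875, f(m) = 2.244141 (+); new bracket [-1.875, -1.75]
m = -1.8125, f(m) = 1.0427 (+); new bracket [-1.8125, -1.75]

[-1.8125, -1.75]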